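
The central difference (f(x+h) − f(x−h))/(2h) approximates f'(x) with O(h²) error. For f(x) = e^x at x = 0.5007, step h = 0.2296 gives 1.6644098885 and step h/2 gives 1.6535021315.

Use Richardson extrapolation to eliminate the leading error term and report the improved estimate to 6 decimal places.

1.649866

Error is O(h^2); halving h shrinks it by 2^2 = 4.
4×1.6535021315 = 6.6140085260; subtract 1.6644098885 → 4.9495986375
(4×1.6535021315 − 1.6644098885)/(4 − 1) = 1.6498662125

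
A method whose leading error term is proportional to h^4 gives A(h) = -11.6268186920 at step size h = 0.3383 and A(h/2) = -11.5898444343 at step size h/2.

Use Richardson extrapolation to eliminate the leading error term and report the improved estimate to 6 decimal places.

-11.587379

r = 4, so 2^r = 16.
Numerator 16·A(h/2) − A(h) = 16·(-11.5898444343) − (-11.6268186920) = -173.8106922568
Extrapolated: (-173.8106922568) / 15 = -11.5873794838
Gap between inputs: 3.697e-02; correction applied: +0.0024649505.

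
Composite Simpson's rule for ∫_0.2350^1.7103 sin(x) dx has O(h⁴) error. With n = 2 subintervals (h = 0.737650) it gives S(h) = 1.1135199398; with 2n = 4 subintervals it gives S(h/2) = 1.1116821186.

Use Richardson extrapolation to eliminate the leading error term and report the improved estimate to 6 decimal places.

1.111560

Leading term ∝ h^4; use weight 16 = 2^4.
Difference of the inputs: 1.1116821186 − 1.1135199398 = -0.0018378212
Correction (A(h/2) − A(h))/(16 − 1) = (-0.0018378212)/15 = -0.0001225214
R = 1.1116821186 − 0.0001225214 = 1.1115595972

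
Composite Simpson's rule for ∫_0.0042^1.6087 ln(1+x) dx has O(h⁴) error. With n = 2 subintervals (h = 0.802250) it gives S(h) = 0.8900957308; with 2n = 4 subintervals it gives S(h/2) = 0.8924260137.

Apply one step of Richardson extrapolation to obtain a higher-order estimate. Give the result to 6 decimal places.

Method order is 4; weight 2^4 = 16.
16*0.8924260137 = 14.2788162192; 14.2788162192 − 0.8900957308 = 13.3887204884
Divide by 2^4 − 1 = 15.
13.3887204884 ÷ 15 = 0.8925813659
Shift from A(h/2): +0.0001553522.

0.892581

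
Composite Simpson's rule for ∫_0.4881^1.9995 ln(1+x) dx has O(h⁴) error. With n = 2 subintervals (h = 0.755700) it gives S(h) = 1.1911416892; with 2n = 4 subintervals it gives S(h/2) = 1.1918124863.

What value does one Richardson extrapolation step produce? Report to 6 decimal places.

Error is O(h^4); halving h shrinks it by 2^4 = 16.
16 × 1.1918124863 − 1.1911416892 = 17.8778580916
R = 17.8778580916/15 = 1.1918572061

1.191857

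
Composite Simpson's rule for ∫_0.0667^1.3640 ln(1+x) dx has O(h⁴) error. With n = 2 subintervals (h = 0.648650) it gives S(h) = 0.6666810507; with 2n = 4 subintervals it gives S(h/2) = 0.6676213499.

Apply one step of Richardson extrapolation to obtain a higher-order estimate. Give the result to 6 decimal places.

0.667684

r = 4, so 2^r = 16.
2^4*A(h/2) = 10.6819415984; minus A(h) gives 10.0152605477.
Denominator 16 − 1 = 15.
R = 10.0152605477/15 = 0.6676840365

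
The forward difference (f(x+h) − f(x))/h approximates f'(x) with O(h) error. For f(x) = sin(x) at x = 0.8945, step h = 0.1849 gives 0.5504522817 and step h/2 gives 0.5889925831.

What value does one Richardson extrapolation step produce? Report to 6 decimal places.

0.627533

r = 1: numerator weight 2, denominator 1.
2·0.5889925831 = 1.1779851662; 1.1779851662 − 0.5504522817 = 0.6275328845
Denominator 2 − 1 = 1.
0.6275328845 ÷ 1 = 0.6275328845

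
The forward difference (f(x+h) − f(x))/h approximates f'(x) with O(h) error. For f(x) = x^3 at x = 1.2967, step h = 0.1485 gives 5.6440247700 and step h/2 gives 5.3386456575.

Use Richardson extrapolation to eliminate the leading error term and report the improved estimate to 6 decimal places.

5.033267

Method order is 1; weight 2^1 = 2.
2·5.3386456575 − 5.6440247700 = 5.0332665450
Divide by 2^1 − 1 = 1.
Result: 5.0332665450
Shift from A(h/2): −0.3053791125.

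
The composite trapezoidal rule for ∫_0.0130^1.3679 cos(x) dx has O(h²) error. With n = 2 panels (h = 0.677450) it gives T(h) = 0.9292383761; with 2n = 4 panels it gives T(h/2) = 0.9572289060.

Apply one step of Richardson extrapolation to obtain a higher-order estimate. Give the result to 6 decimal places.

0.966559

Method order is 2; weight 2^2 = 4.
4*0.9572289060 = 3.8289156240; subtract 0.9292383761 → 2.8996772479
Divide by 2^2 − 1 = 3.
Extrapolated: 2.8996772479 / 3 = 0.9665590826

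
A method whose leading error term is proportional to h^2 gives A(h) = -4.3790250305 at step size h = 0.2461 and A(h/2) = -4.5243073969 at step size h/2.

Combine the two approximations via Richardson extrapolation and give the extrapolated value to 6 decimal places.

-4.572735

Method order is 2; weight 2^2 = 4.
4×(-4.5243073969) = -18.0972295876; (-18.0972295876) − (-4.3790250305) = -13.7182045571
R = (-13.7182045571)/3 = -4.5727348524
Gap between inputs: 1.453e-01; correction applied: −0.0484274555.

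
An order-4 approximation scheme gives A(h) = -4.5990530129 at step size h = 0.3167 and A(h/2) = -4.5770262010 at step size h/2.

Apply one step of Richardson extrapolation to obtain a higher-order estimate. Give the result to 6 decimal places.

With r = 4 the leading error scales as h^4, so the weight is 2^4 = 16.
16*(-4.5770262010) − (-4.5990530129) = -68.6333662031
Divide by 2^4 − 1 = 15.
(-68.6333662031) ÷ 15 = -4.5755577469
Correction |R − A(h/2)| = 1.468e-03; gap |A(h/2) − A(h)| = 2.203e-02.

-4.575558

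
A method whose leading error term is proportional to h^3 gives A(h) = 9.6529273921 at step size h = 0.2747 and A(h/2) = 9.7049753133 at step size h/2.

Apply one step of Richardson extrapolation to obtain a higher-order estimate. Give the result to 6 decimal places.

9.712411

r = 3, so 2^r = 8.
Weighted: 77.6398025064 − 9.6529273921 = 67.9868751143
Divide by 2^3 − 1 = 7.
Result: 9.7124107306
Gap between inputs: 5.205e-02; correction applied: +0.0074354173.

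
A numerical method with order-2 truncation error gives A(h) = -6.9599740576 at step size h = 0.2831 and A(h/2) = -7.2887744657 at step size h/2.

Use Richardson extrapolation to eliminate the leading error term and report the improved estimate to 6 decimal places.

Error is O(h^2); halving h shrinks it by 2^2 = 4.
Numerator 4×A(h/2) − A(h) = 4×(-7.2887744657) − (-6.9599740576) = -22.1951238052
(4×(-7.2887744657) − (-6.9599740576))/(4 − 1) = -7.3983746017
Shift from A(h/2): −0.1096001360.

-7.398375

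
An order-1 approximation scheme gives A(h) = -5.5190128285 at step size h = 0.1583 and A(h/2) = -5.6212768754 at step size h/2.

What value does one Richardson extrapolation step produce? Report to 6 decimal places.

With r = 1 the leading error scales as h^1, so the weight is 2^1 = 2.
Numerator 2 × A(h/2) − A(h) = 2 × (-5.6212768754) − (-5.5190128285) = -5.7235409223
Denominator 2 − 1 = 1.
(-5.7235409223) ÷ 1 = -5.7235409223
Correction |R − A(h/2)| = 1.023e-01; gap |A(h/2) − A(h)| = 1.023e-01.

-5.723541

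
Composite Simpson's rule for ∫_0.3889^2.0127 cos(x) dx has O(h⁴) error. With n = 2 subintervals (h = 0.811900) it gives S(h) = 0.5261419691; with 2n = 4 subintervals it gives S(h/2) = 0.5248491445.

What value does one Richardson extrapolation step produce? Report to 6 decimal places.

Leading term ∝ h^4; use weight 16 = 2^4.
16*0.5248491445 − 0.5261419691 = 7.8714443429
Divide by 2^4 − 1 = 15.
(16*0.5248491445 − 0.5261419691)/(16 − 1) = 0.5247629562
Gap between inputs: 1.293e-03; correction applied: −0.0000861883.

0.524763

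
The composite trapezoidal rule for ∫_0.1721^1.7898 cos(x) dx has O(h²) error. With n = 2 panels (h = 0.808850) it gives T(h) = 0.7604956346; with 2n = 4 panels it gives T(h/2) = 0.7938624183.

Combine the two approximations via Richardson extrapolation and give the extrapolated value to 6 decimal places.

Error is O(h^2); halving h shrinks it by 2^2 = 4.
Numerator 4 × A(h/2) − A(h) = 4 × 0.7938624183 − 0.7604956346 = 2.4149540386
Denominator 4 − 1 = 3.
Result: 0.8049846795

0.804985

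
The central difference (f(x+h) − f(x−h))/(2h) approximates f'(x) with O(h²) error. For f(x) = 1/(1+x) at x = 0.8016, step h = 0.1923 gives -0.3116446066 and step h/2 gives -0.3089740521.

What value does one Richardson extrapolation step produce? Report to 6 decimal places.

Method order is 2; weight 2^2 = 4.
2^2*A(h/2) = -1.2358962084; minus A(h) gives -0.9242516018.
(4*(-0.3089740521) − (-0.3116446066))/(4 − 1) = -0.3080838673

-0.308084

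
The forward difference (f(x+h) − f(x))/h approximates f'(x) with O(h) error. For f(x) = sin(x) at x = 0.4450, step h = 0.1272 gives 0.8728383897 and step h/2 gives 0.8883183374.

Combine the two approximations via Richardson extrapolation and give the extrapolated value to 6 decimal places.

0.903798

The method has order 1: 2^1 = 2.
Weighted: 1.7766366748 − 0.8728383897 = 0.9037982851
0.9037982851 ÷ 1 = 0.9037982851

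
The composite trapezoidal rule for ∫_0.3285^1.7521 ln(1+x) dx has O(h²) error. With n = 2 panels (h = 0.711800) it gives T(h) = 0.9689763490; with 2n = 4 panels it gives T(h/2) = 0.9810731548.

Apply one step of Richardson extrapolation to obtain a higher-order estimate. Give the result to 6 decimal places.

0.985105

r = 2: numerator weight 4, denominator 3.
4·0.9810731548 = 3.9242926192; 3.9242926192 − 0.9689763490 = 2.9553162702
Divide by 2^2 − 1 = 3.
2.9553162702 ÷ 3 = 0.9851054234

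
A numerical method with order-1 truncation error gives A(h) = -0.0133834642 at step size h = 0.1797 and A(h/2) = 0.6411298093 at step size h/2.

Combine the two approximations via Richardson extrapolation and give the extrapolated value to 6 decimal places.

r = 1, so 2^r = 2.
2^1 × A(h/2) = 1.2822596186; minus A(h) gives 1.2956430828.
Divide by 2^1 − 1 = 1.
Extrapolated: 1.2956430828 / 1 = 1.2956430828

1.295643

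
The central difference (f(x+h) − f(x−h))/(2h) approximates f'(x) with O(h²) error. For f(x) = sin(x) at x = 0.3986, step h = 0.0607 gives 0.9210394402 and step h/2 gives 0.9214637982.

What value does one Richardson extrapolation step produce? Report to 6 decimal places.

r = 2: numerator weight 4, denominator 3.
Weighted: 3.6858551928 − 0.9210394402 = 2.7648157526
(4*0.9214637982 − 0.9210394402)/(4 − 1) = 0.9216052509
Shift from A(h/2): +0.0001414527.

0.921605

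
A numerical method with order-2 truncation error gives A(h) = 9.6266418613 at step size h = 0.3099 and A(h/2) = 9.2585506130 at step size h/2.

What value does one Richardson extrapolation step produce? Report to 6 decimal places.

r = 2, so 2^r = 4.
Numerator 4·A(h/2) − A(h) = 4·9.2585506130 − 9.6266418613 = 27.4075605907
R = 27.4075605907/3 = 9.1358535302
Correction |R − A(h/2)| = 1.227e-01; gap |A(h/2) − A(h)| = 3.681e-01.

9.135854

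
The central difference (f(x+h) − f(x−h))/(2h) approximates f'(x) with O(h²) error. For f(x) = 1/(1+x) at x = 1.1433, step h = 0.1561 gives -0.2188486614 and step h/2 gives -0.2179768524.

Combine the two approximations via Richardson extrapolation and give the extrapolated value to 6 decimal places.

r = 2, so 2^r = 4.
Top: 4(-0.2179768524) − (-0.2188486614) = -0.6530587482
Divide by 2^2 − 1 = 3.
Result: -0.2176862494
Gap between inputs: 8.718e-04; correction applied: +0.0002906030.

-0.217686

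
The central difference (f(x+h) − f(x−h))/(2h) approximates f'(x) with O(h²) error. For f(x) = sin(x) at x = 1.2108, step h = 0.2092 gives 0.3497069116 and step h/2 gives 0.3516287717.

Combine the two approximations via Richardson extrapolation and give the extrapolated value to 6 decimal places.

0.352269

r = 2, so 2^r = 4.
Numerator 4·A(h/2) − A(h) = 4·0.3516287717 − 0.3497069116 = 1.0568081752
(4·0.3516287717 − 0.3497069116)/(4 − 1) = 0.3522693917
Correction |R − A(h/2)| = 6.406e-04; gap |A(h/2) − A(h)| = 1.922e-03.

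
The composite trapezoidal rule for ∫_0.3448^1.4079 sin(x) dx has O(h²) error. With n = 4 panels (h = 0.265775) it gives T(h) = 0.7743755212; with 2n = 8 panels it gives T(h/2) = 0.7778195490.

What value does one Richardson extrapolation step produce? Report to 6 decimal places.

Order 2 gives 2^r = 4 and 2^r − 1 = 3.
Difference of the inputs: 0.7778195490 − 0.7743755212 = 0.0034440278
Correction (A(h/2) − A(h))/(4 − 1) = 0.0034440278/3 = 0.0011480093
R = A(h/2) + (A(h/2) − A(h))/3 = 0.7778195490 + 0.0011480093 = 0.7789675583

0.778968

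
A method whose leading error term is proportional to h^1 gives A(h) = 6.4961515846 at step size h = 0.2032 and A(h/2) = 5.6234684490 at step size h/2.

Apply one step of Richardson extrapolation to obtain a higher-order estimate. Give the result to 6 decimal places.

4.750785

r = 1, so 2^r = 2.
2×5.6234684490 − 6.4961515846 = 4.7507853134
R = 4.7507853134/1 = 4.7507853134
Gap between inputs: 8.727e-01; correction applied: −0.8726831356.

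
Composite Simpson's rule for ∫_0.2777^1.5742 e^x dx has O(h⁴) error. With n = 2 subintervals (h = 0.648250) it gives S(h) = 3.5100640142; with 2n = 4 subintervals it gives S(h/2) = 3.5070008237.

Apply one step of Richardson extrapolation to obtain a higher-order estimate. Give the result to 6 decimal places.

r = 4, so 2^r = 16.
16·3.5070008237 = 56.1120131792; 56.1120131792 − 3.5100640142 = 52.6019491650
52.6019491650 ÷ 15 = 3.5067966110

3.506797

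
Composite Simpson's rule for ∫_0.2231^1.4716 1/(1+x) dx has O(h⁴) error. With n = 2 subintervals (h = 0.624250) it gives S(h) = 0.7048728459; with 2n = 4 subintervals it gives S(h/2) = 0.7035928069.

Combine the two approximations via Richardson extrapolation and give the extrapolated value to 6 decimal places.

Leading term ∝ h^4; use weight 16 = 2^4.
Top: 16(0.7035928069) − (0.7048728459) = 10.5526120645
Divide by 2^4 − 1 = 15.
So the Richardson estimate is 0.7035074710.
Shift from A(h/2): −0.0000853359.

0.703507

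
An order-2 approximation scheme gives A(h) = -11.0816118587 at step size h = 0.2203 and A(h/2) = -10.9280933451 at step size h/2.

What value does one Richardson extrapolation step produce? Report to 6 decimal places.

-10.876921

With r = 2 the leading error scales as h^2, so the weight is 2^2 = 4.
4·(-10.9280933451) − (-11.0816118587) = -32.6307615217
(4·(-10.9280933451) − (-11.0816118587))/(4 − 1) = -10.8769205072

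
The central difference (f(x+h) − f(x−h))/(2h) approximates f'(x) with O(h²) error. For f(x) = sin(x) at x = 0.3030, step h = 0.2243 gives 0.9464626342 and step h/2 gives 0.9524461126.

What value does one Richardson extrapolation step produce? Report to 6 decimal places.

0.954441

Order 2 gives 2^r = 4 and 2^r − 1 = 3.
4·0.9524461126 = 3.8097844504; 3.8097844504 − 0.9464626342 = 2.8633218162
Denominator 4 − 1 = 3.
Result: 0.9544406054
Correction |R − A(h/2)| = 1.994e-03; gap |A(h/2) − A(h)| = 5.983e-03.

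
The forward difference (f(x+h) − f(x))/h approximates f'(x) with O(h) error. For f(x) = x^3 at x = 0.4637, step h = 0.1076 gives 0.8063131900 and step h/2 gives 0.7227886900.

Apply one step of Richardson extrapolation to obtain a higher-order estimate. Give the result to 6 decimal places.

Order 1 gives 2^r = 2 and 2^r − 1 = 1.
Weighted: 1.4455773800 − 0.8063131900 = 0.6392641900
R = 0.6392641900/1 = 0.6392641900

0.639264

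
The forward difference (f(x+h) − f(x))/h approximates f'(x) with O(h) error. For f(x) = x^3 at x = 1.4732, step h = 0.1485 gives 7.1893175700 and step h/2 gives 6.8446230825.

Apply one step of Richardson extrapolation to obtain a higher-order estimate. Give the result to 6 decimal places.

6.499929

r = 1: numerator weight 2, denominator 1.
A(h/2) − A(h) = 6.8446230825 − 7.1893175700 = -0.3446944875
Divide by 2^1 − 1 = 1: (-0.3446944875)/1 = -0.3446944875
R = A(h/2) + (A(h/2) − A(h))/1 = 6.8446230825 − 0.3446944875 = 6.4999285950
Correction |R − A(h/2)| = 3.447e-01; gap |A(h/2) − A(h)| = 3.447e-01.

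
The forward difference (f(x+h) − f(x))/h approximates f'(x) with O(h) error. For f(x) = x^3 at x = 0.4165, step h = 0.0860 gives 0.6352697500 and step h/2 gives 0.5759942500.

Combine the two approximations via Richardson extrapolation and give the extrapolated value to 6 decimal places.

Leading term ∝ h^1; use weight 2 = 2^1.
2^1·A(h/2) = 1.1519885000; minus A(h) gives 0.5167187500.
Divide by 2^1 − 1 = 1.
(2·0.5759942500 − 0.6352697500)/(2 − 1) = 0.5167187500

0.516719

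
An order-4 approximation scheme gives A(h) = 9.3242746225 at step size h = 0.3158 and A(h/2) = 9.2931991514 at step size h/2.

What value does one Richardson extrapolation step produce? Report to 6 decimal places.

Error is O(h^4); halving h shrinks it by 2^4 = 16.
2^4·A(h/2) = 148.6911864224; minus A(h) gives 139.3669117999.
Denominator 16 − 1 = 15.
Extrapolated: 139.3669117999 / 15 = 9.2911274533

9.291127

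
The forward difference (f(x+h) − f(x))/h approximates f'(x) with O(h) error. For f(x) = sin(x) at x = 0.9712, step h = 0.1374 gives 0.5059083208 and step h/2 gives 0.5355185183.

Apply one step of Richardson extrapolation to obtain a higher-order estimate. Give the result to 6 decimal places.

0.565129

Leading term ∝ h^1; use weight 2 = 2^1.
2*0.5355185183 = 1.0710370366; subtract 0.5059083208 → 0.5651287158
Divide by 2^1 − 1 = 1.
So the Richardson estimate is 0.5651287158.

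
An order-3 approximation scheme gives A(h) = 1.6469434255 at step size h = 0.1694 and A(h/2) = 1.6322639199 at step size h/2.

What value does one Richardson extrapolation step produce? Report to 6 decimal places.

Error is O(h^3); halving h shrinks it by 2^3 = 8.
2^3·A(h/2) = 13.0581113592; minus A(h) gives 11.4111679337.
R = 11.4111679337/7 = 1.6301668477

1.630167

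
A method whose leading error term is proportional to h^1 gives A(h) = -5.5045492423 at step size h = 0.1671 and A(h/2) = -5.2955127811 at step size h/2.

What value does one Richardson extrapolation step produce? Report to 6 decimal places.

Method order is 1; weight 2^1 = 2.
A(h/2) − A(h) = -5.2955127811 − (-5.5045492423) = 0.2090364612
Divide by 2^1 − 1 = 1: 0.2090364612/1 = 0.2090364612
R = -5.2955127811 + 0.2090364612 = -5.0864763199

-5.086476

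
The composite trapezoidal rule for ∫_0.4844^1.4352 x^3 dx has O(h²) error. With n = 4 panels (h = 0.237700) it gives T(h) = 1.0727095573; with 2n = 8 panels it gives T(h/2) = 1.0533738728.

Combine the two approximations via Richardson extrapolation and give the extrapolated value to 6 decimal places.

The method has order 2: 2^2 = 4.
2^2 × A(h/2) = 4.2134954912; minus A(h) gives 3.1407859339.
Divide by 2^2 − 1 = 3.
Extrapolated: 3.1407859339 / 3 = 1.0469286446

1.046929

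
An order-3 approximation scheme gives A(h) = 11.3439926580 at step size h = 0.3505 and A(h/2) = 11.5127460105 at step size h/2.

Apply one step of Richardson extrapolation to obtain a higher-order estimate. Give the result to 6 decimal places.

Order 3 gives 2^r = 8 and 2^r − 1 = 7.
Numerator 8*A(h/2) − A(h) = 8*11.5127460105 − 11.3439926580 = 80.7579754260
(8*11.5127460105 − 11.3439926580)/(8 − 1) = 11.5368536323

11.536854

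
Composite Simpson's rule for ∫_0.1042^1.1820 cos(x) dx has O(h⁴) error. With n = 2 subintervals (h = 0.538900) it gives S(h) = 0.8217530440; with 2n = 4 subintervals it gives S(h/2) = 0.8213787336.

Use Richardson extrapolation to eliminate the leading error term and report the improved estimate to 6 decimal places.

0.821354

Leading term ∝ h^4; use weight 16 = 2^4.
2^4·A(h/2) = 13.1420597376; minus A(h) gives 12.3203066936.
Extrapolated: 12.3203066936 / 15 = 0.8213537796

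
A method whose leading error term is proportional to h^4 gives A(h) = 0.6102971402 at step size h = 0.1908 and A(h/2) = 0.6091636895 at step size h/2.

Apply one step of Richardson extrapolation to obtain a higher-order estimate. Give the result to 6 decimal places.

0.609088

With r = 4 the leading error scales as h^4, so the weight is 2^4 = 16.
A(h/2) − A(h) = 0.6091636895 − 0.6102971402 = -0.0011334507
Divide by 2^4 − 1 = 15: (-0.0011334507)/15 = -0.0000755634
R = A(h/2) + (A(h/2) − A(h))/15 = 0.6091636895 − 0.0000755634 = 0.6090881261
Shift from A(h/2): −0.0000755634.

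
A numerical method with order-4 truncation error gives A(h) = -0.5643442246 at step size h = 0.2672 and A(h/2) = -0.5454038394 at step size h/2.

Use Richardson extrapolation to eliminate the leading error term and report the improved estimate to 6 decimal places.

-0.544141

Leading term ∝ h^4; use weight 16 = 2^4.
A(h/2) − A(h) = -0.5454038394 − (-0.5643442246) = 0.0189403852
Correction (A(h/2) − A(h))/(16 − 1) = 0.0189403852/15 = 0.0012626923
R = -0.5454038394 + 0.0012626923 = -0.5441411471
Shift from A(h/2): +0.0012626923.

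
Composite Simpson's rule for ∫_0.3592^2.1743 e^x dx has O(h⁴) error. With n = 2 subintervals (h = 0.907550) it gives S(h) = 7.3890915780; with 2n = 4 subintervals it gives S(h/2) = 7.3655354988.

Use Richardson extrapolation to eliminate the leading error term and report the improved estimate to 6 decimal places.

r = 4: numerator weight 16, denominator 15.
Numerator 16 × A(h/2) − A(h) = 16 × 7.3655354988 − 7.3890915780 = 110.4594764028
Divide by 2^4 − 1 = 15.
(16 × 7.3655354988 − 7.3890915780)/(16 − 1) = 7.3639650935

7.363965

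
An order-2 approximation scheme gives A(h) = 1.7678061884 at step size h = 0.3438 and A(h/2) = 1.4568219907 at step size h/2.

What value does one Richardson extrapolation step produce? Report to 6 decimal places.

1.353161

With r = 2 the leading error scales as h^2, so the weight is 2^2 = 4.
Difference of the inputs: 1.4568219907 − 1.7678061884 = -0.3109841977
Correction (A(h/2) − A(h))/(4 − 1) = (-0.3109841977)/3 = -0.1036613992
R = 1.4568219907 − 0.1036613992 = 1.3531605915
Correction |R − A(h/2)| = 1.037e-01; gap |A(h/2) − A(h)| = 3.110e-01.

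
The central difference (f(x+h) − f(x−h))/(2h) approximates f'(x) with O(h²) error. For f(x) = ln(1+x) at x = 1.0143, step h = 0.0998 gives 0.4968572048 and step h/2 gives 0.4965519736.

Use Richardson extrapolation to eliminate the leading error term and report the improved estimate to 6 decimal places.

Leading term ∝ h^2; use weight 4 = 2^2.
4 × 0.4965519736 − 0.4968572048 = 1.4893506896
Divide by 2^2 − 1 = 3.
So the Richardson estimate is 0.4964502299.
Gap between inputs: 3.052e-04; correction applied: −0.0001017437.

0.496450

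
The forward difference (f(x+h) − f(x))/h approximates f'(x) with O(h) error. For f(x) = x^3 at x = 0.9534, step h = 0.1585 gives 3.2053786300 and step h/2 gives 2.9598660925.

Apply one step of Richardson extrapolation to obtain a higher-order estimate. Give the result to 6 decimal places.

2.714354

Error is O(h^1); halving h shrinks it by 2^1 = 2.
2*2.9598660925 = 5.9197321850; 5.9197321850 − 3.2053786300 = 2.7143535550
Denominator 2 − 1 = 1.
Result: 2.7143535550
Correction |R − A(h/2)| = 2.455e-01; gap |A(h/2) − A(h)| = 2.455e-01.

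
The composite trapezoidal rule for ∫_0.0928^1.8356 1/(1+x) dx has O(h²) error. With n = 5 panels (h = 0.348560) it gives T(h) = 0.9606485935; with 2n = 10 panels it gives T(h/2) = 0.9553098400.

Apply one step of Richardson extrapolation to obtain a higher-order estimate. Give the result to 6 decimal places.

0.953530

r = 2, so 2^r = 4.
4·0.9553098400 = 3.8212393600; 3.8212393600 − 0.9606485935 = 2.8605907665
Divide by 2^2 − 1 = 3.
(4·0.9553098400 − 0.9606485935)/(4 − 1) = 0.9535302555
Shift from A(h/2): −0.0017795845.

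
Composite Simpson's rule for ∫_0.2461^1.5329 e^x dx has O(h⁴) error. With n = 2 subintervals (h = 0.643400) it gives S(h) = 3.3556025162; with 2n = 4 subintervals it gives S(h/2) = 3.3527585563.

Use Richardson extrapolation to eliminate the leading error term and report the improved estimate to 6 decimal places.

Method order is 4; weight 2^4 = 16.
2^4·A(h/2) = 53.6441369008; minus A(h) gives 50.2885343846.
(16·3.3527585563 − 3.3556025162)/(16 − 1) = 3.3525689590

3.352569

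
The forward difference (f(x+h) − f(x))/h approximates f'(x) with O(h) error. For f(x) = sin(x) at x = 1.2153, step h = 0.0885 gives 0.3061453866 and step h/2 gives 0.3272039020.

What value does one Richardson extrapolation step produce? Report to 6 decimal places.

0.348262

r = 1: numerator weight 2, denominator 1.
2^1 × A(h/2) = 0.6544078040; minus A(h) gives 0.3482624174.
Extrapolated: 0.3482624174 / 1 = 0.3482624174
Gap between inputs: 2.106e-02; correction applied: +0.0210585154.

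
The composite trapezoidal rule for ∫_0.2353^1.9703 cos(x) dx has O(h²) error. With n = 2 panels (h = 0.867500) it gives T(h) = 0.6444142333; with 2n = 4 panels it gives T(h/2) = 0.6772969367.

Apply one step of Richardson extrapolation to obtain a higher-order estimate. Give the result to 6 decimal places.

0.688258

With r = 2 the leading error scales as h^2, so the weight is 2^2 = 4.
Numerator 4 × A(h/2) − A(h) = 4 × 0.6772969367 − 0.6444142333 = 2.0647735135
Denominator 4 − 1 = 3.
(4 × 0.6772969367 − 0.6444142333)/(4 − 1) = 0.6882578378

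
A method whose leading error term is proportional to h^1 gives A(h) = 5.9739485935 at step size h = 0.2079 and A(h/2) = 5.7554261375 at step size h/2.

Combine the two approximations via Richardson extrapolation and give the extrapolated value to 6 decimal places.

5.536904

The method has order 1: 2^1 = 2.
2×5.7554261375 − 5.9739485935 = 5.5369036815
Denominator 2 − 1 = 1.
Extrapolated: 5.5369036815 / 1 = 5.5369036815
Gap between inputs: 2.185e-01; correction applied: −0.2185224560.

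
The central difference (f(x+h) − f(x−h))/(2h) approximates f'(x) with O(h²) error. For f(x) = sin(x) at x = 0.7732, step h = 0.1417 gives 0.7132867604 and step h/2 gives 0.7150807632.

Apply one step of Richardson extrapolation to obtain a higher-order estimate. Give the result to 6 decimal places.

Order 2 gives 2^r = 4 and 2^r − 1 = 3.
Weighted: 2.8603230528 − 0.7132867604 = 2.1470362924
Extrapolated: 2.1470362924 / 3 = 0.7156787641

0.715679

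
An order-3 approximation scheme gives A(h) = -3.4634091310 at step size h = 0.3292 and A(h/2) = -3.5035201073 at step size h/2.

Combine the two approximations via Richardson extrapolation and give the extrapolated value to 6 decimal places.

-3.509250

With r = 3 the leading error scales as h^3, so the weight is 2^3 = 8.
8×(-3.5035201073) = -28.0281608584; subtract (-3.4634091310) → -24.5647517274
Extrapolated: (-24.5647517274) / 7 = -3.5092502468
Shift from A(h/2): −0.0057301395.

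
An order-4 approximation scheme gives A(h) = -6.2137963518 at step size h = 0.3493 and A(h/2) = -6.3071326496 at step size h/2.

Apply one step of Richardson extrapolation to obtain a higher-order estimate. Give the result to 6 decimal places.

-6.313355

The method has order 4: 2^4 = 16.
Difference of the inputs: -6.3071326496 − (-6.2137963518) = -0.0933362978
Correction (A(h/2) − A(h))/(16 − 1) = (-0.0933362978)/15 = -0.0062224199
R = -6.3071326496 − 0.0062224199 = -6.3133550695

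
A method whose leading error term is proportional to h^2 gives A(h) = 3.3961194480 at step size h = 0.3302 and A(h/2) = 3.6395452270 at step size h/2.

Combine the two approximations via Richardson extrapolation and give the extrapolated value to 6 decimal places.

Leading term ∝ h^2; use weight 4 = 2^2.
A(h/2) − A(h) = 3.6395452270 − 3.3961194480 = 0.2434257790
Correction (A(h/2) − A(h))/(4 − 1) = 0.2434257790/3 = 0.0811419263
R = 3.6395452270 + 0.0811419263 = 3.7206871533

3.720687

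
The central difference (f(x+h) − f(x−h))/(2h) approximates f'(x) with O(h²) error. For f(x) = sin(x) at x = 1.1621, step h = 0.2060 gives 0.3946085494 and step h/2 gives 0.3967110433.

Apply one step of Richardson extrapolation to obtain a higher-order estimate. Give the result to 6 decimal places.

0.397412

Leading term ∝ h^2; use weight 4 = 2^2.
Weighted: 1.5868441732 − 0.3946085494 = 1.1922356238
R = 1.1922356238/3 = 0.3974118746
Shift from A(h/2): +0.0007008313.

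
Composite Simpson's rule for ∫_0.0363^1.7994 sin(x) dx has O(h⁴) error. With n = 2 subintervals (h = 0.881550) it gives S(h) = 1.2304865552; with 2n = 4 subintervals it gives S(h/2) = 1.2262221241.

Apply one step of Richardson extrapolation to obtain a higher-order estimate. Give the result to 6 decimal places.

r = 4, so 2^r = 16.
Top: 16(1.2262221241) − (1.2304865552) = 18.3890674304
R = 18.3890674304/15 = 1.2259378287

1.225938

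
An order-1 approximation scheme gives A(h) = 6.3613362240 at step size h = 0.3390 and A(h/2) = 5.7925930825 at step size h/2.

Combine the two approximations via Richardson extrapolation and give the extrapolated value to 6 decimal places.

r = 1: numerator weight 2, denominator 1.
2*5.7925930825 = 11.5851861650; subtract 6.3613362240 → 5.2238499410
(2*5.7925930825 − 6.3613362240)/(2 − 1) = 5.2238499410

5.223850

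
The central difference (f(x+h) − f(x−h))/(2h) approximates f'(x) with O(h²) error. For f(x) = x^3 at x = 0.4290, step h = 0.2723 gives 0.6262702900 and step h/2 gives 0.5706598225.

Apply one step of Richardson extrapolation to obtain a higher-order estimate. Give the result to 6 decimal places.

0.552123

The method has order 2: 2^2 = 4.
4*0.5706598225 = 2.2826392900; 2.2826392900 − 0.6262702900 = 1.6563690000
1.6563690000 ÷ 3 = 0.5521230000
Shift from A(h/2): −0.0185368225.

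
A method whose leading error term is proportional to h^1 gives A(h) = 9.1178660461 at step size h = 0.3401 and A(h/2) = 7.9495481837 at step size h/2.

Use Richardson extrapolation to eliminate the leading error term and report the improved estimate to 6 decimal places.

Leading term ∝ h^1; use weight 2 = 2^1.
Weighted: 15.8990963674 − 9.1178660461 = 6.7812303213
Divide by 2^1 − 1 = 1.
6.7812303213 ÷ 1 = 6.7812303213
Gap between inputs: 1.168e+00; correction applied: −1.1683178624.

6.781230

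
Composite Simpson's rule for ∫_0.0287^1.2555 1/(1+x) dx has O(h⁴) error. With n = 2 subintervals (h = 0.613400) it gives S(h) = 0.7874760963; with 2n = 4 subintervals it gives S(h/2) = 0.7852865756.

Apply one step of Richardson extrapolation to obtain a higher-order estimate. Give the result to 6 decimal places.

The method has order 4: 2^4 = 16.
Weighted: 12.5645852096 − 0.7874760963 = 11.7771091133
Extrapolated: 11.7771091133 / 15 = 0.7851406076
Correction |R − A(h/2)| = 1.460e-04; gap |A(h/2) − A(h)| = 2.190e-03.

0.785141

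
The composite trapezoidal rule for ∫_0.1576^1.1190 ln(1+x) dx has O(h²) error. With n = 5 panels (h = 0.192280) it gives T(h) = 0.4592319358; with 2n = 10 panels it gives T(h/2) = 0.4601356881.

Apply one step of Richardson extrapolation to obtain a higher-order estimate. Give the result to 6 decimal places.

0.460437

r = 2: numerator weight 4, denominator 3.
4*0.4601356881 = 1.8405427524; subtract 0.4592319358 → 1.3813108166
1.3813108166 ÷ 3 = 0.4604369389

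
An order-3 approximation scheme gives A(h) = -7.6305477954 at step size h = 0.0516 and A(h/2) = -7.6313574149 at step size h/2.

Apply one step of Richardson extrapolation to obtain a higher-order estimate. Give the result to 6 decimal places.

Order 3 gives 2^r = 8 and 2^r − 1 = 7.
Numerator 8*A(h/2) − A(h) = 8*(-7.6313574149) − (-7.6305477954) = -53.4203115238
Divide by 2^3 − 1 = 7.
R = (-53.4203115238)/7 = -7.6314730748
Correction |R − A(h/2)| = 1.157e-04; gap |A(h/2) − A(h)| = 8.096e-04.

-7.631473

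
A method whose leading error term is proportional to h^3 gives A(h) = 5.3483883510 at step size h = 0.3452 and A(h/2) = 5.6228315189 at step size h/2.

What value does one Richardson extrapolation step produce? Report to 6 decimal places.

r = 3, so 2^r = 8.
Numerator 8*A(h/2) − A(h) = 8*5.6228315189 − 5.3483883510 = 39.6342638002
39.6342638002 ÷ 7 = 5.6620376857

5.662038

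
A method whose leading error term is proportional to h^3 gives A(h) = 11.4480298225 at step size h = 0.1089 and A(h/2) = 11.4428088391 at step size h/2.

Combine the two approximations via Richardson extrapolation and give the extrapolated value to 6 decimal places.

With r = 3 the leading error scales as h^3, so the weight is 2^3 = 8.
A(h/2) − A(h) = 11.4428088391 − 11.4480298225 = -0.0052209834
Divide by 2^3 − 1 = 7: (-0.0052209834)/7 = -0.0007458548
R = A(h/2) + (A(h/2) − A(h))/7 = 11.4428088391 − 0.0007458548 = 11.4420629843
Shift from A(h/2): −0.0007458548.

11.442063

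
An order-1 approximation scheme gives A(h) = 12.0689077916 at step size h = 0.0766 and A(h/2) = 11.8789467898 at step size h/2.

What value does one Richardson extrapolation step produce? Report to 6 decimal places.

11.688986

With r = 1 the leading error scales as h^1, so the weight is 2^1 = 2.
2*11.8789467898 = 23.7578935796; 23.7578935796 − 12.0689077916 = 11.6889857880
(2*11.8789467898 − 12.0689077916)/(2 − 1) = 11.6889857880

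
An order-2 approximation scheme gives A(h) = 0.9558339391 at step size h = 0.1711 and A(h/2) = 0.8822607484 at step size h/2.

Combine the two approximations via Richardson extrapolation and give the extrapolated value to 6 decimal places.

r = 2: numerator weight 4, denominator 3.
Difference of the inputs: 0.8822607484 − 0.9558339391 = -0.0735731907
Divide by 2^2 − 1 = 3: (-0.0735731907)/3 = -0.0245243969
R = 0.8822607484 − 0.0245243969 = 0.8577363515
Shift from A(h/2): −0.0245243969.

0.857736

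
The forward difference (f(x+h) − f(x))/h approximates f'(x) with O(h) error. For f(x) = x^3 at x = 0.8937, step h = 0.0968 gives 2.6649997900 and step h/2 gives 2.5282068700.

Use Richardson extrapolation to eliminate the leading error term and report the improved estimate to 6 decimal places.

2.391414

Error is O(h^1); halving h shrinks it by 2^1 = 2.
Weighted: 5.0564137400 − 2.6649997900 = 2.3914139500
Denominator 2 − 1 = 1.
2.3914139500 ÷ 1 = 2.3914139500
Correction |R − A(h/2)| = 1.368e-01; gap |A(h/2) − A(h)| = 1.368e-01.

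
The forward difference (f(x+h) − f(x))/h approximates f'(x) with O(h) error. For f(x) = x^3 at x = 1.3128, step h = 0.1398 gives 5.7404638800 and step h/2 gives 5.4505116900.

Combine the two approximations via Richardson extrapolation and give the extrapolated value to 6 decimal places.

r = 1, so 2^r = 2.
2×5.4505116900 − 5.7404638800 = 5.1605595000
(2×5.4505116900 − 5.7404638800)/(2 − 1) = 5.1605595000
Correction |R − A(h/2)| = 2.900e-01; gap |A(h/2) − A(h)| = 2.900e-01.

5.160559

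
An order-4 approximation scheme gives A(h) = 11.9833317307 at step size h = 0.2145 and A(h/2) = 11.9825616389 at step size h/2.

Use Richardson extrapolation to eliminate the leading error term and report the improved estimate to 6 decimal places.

The method has order 4: 2^4 = 16.
Difference of the inputs: 11.9825616389 − 11.9833317307 = -0.0007700918
Correction (A(h/2) − A(h))/(16 − 1) = (-0.0007700918)/15 = -0.0000513395
R = A(h/2) + (A(h/2) − A(h))/15 = 11.9825616389 − 0.0000513395 = 11.9825102994
Correction |R − A(h/2)| = 5.134e-05; gap |A(h/2) − A(h)| = 7.701e-04.

11.982510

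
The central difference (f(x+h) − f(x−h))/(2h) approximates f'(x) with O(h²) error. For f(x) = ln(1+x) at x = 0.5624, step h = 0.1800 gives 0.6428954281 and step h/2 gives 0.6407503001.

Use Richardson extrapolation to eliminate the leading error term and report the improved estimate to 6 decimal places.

With r = 2 the leading error scales as h^2, so the weight is 2^2 = 4.
4*0.6407503001 = 2.5630012004; subtract 0.6428954281 → 1.9201057723
Extrapolated: 1.9201057723 / 3 = 0.6400352574

0.640035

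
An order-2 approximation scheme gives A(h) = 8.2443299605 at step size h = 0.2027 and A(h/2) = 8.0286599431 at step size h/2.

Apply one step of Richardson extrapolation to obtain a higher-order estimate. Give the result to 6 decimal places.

r = 2, so 2^r = 4.
2^2*A(h/2) = 32.1146397724; minus A(h) gives 23.8703098119.
Extrapolated: 23.8703098119 / 3 = 7.9567699373
Gap between inputs: 2.157e-01; correction applied: −0.0718900058.

7.956770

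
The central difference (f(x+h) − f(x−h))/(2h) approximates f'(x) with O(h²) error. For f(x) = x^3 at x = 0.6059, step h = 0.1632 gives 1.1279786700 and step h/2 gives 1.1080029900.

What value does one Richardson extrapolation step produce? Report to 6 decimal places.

1.101344

Leading term ∝ h^2; use weight 4 = 2^2.
Weighted: 4.4320119600 − 1.1279786700 = 3.3040332900
Divide by 2^2 − 1 = 3.
(4*1.1080029900 − 1.1279786700)/(4 − 1) = 1.1013444300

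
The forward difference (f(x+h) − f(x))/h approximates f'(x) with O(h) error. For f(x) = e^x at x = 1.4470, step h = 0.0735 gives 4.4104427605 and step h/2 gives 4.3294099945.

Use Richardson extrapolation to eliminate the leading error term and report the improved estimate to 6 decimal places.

r = 1, so 2^r = 2.
2*4.3294099945 = 8.6588199890; subtract 4.4104427605 → 4.2483772285
Denominator 2 − 1 = 1.
So the Richardson estimate is 4.2483772285.
Shift from A(h/2): −0.0810327660.

4.248377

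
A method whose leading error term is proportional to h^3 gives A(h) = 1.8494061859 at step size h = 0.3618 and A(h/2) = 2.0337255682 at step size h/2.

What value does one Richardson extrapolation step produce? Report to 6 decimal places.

2.060057

The method has order 3: 2^3 = 8.
8×2.0337255682 − 1.8494061859 = 14.4203983597
Divide by 2^3 − 1 = 7.
14.4203983597 ÷ 7 = 2.0600569085
Shift from A(h/2): +0.0263313403.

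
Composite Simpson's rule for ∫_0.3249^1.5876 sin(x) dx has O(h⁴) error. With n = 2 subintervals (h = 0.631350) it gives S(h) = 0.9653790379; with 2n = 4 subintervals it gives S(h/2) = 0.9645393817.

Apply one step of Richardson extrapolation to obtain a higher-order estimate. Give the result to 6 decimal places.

0.964483

Error is O(h^4); halving h shrinks it by 2^4 = 16.
Weighted: 15.4326301072 − 0.9653790379 = 14.4672510693
Extrapolated: 14.4672510693 / 15 = 0.9644834046
Shift from A(h/2): −0.0000559771.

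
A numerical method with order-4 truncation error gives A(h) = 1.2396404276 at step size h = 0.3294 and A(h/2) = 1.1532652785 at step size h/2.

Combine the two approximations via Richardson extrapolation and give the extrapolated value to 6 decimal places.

The method has order 4: 2^4 = 16.
Numerator 16×A(h/2) − A(h) = 16×1.1532652785 − 1.2396404276 = 17.2126040284
Divide by 2^4 − 1 = 15.
R = 17.2126040284/15 = 1.1475069352

1.147507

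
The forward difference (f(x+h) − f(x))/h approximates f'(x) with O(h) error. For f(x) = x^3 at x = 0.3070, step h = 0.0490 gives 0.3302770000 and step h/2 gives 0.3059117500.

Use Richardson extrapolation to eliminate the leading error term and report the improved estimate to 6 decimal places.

0.281546

With r = 1 the leading error scales as h^1, so the weight is 2^1 = 2.
Top: 2(0.3059117500) − (0.3302770000) = 0.2815465000
Divide by 2^1 − 1 = 1.
Result: 0.2815465000
Correction |R − A(h/2)| = 2.437e-02; gap |A(h/2) − A(h)| = 2.437e-02.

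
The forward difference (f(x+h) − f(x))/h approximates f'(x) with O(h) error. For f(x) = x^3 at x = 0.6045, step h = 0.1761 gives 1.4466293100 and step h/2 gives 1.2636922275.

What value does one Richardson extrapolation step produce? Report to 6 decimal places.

1.080755

Leading term ∝ h^1; use weight 2 = 2^1.
Numerator 2·A(h/2) − A(h) = 2·1.2636922275 − 1.4466293100 = 1.0807551450
1.0807551450 ÷ 1 = 1.0807551450
Gap between inputs: 1.829e-01; correction applied: −0.1829370825.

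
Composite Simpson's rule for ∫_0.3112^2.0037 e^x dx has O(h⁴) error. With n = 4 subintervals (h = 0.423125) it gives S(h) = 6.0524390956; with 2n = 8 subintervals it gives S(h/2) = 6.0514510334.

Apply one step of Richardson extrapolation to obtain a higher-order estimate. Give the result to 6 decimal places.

The method has order 4: 2^4 = 16.
Numerator 16·A(h/2) − A(h) = 16·6.0514510334 − 6.0524390956 = 90.7707774388
R = 90.7707774388/15 = 6.0513851626

6.051385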